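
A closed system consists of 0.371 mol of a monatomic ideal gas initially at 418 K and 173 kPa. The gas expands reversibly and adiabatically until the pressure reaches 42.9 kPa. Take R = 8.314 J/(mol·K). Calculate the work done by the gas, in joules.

827 J

V₁ = nRT₁/P₁ = 0.371×8.314×418/173 = 7.45 L.
Adiabatic: T₂/T₁ = (P₂/P₁)^((γ−1)/γ) ⇒ T₂ = 418×(0.248)^0.400 = 239 K; V₂ = 17.2 L.
ΔU = nCvΔT = 0.371×12.5×(239−418) = -827 J.
Q = 0 for an adiabatic process, so W = −ΔU = 827 J.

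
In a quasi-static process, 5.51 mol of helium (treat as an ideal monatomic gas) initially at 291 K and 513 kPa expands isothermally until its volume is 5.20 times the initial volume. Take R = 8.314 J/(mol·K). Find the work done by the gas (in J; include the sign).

22000 J

V₁ = nRT₁/P₁ = 5.51×8.314×291/513 = 26.0 L.
Isothermal: T stays 291 K; PV = const ⇒ V₂ = 135 L, P₂ = 98.7 kPa.
W = nRT ln(V₂/V₁) = 5.51×8.314×291×ln(5.20) = 22000 J.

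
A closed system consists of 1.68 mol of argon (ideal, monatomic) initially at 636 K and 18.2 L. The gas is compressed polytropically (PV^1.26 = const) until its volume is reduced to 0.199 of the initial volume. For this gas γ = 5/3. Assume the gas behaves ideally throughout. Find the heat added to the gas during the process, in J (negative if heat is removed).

-10900 J

P₁ = nRT₁/V₁ = 1.68×8.314×636/18.2 = 488 kPa.
Polytropic n=1.26: T₂ = T₁(V₁/V₂)^(n−1) = 636×(5.03)^0.26 = 968 K; P₂ = P₁(V₁/V₂)^n = 3730 kPa.
W = (P₁V₁−P₂V₂)/(n−1) = (488×18.2−3730×3.62)/0.26 = -17800 J.
ΔU = nCvΔT = 1.68×12.5×(968−636) = 6950 J.
Q = ΔU + W = -10900 J.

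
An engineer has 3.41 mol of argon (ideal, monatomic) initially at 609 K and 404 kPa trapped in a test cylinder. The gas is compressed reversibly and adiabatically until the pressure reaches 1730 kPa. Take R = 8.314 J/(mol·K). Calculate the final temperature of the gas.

1090 K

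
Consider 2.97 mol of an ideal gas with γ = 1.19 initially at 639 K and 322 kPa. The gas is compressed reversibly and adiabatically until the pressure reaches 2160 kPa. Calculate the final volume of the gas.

V₁ = nRT₁/P₁ = 2.97×8.314×639/322 = 49.0 L.
Adiabatic: T₂/T₁ = (P₂/P₁)^((γ−1)/γ) ⇒ T₂ = 639×(6.71)^0.160 = 866 K; V₂ = 9.90 L.

9.90 L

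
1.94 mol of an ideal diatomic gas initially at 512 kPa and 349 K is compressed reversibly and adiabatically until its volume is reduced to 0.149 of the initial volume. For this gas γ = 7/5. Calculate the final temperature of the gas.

747 K

V₁ = nRT₁/P₁ = 1.94×8.314×349/512 = 11.0 L.
Adiabatic: TV^(γ−1) = const ⇒ T₂ = 349×(6.71)^0.400 = 747 K; PV^γ = const ⇒ P₂ = 7360 kPa.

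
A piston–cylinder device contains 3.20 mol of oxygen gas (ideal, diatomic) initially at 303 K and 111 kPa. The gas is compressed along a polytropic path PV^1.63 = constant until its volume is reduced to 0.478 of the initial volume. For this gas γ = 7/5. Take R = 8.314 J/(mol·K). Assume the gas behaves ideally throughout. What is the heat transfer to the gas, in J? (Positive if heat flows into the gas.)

4360 J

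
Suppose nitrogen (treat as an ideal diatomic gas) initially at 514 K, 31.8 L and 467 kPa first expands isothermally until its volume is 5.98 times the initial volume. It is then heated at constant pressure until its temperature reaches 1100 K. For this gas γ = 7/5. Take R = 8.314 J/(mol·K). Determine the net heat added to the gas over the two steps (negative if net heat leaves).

85800 J

n = P₁V₁/(RT₁) = 467×31.8/(8.314×514) = 3.48 mol.
Step 1 — Isothermal: T stays 514 K; PV = const ⇒ V₂ = 190 L, P₂ = 78.1 kPa.
ΔU = 0 (ideal gas, T constant).
W = nRT ln(V₂/V₁) = 3.48×8.314×514×ln(5.98) = 26600 J.
Q = ΔU + W = 26600 J.
State after step 1: P = 78.1 kPa, V = 190 L, T = 514 K.
Step 2 — Isobaric: P stays 78.1 kPa; V/T = const ⇒ T₂ = 1100 K, V₂ = 407 L.
W = PΔV = 78.1×(407−190) kPa·L = 16900 J.
ΔU = nCvΔT = 3.48×20.8×(1100−514) = 42300 J.
Q = ΔU + W = nCpΔT = 59300 J.
Net over both steps: W = 43500 J, Q = 85800 J, ΔU = 42300 J.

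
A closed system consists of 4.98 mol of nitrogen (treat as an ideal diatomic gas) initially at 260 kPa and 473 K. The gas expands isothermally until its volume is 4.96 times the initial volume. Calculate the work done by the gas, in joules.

31400 J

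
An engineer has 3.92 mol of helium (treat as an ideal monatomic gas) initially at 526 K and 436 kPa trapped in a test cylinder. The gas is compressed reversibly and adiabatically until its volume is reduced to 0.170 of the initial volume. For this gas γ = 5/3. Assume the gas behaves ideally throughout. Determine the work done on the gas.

V₁ = nRT₁/P₁ = 3.92×8.314×526/436 = 39.3 L.
Adiabatic: TV^(γ−1) = const ⇒ T₂ = 526×(5.88)^0.667 = 1710 K; PV^γ = const ⇒ P₂ = 8360 kPa.
ΔU = nCvΔT = 3.92×12.5×(1710−526) = 58100 J.
Q = 0 for an adiabatic process, so W = −ΔU = -58100 J.
Work done on the gas = −W_by = 58100 J.

58100 J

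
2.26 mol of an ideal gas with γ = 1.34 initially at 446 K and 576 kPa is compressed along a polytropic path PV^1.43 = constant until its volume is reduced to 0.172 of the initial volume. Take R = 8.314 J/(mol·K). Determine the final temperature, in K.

951 K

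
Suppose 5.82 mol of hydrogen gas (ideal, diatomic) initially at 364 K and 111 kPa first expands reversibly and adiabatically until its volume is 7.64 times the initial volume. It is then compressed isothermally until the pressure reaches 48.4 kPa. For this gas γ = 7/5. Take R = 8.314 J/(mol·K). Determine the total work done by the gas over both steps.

V₁ = nRT₁/P₁ = 5.82×8.314×364/111 = 159 L.
Step 1 — Adiabatic: TV^(γ−1) = const ⇒ T₂ = 364×(0.131)^0.400 = 161 K; PV^γ = const ⇒ P₂ = 6.44 kPa.
ΔU = nCvΔT = 5.82×20.8×(161−364) = -24500 J.
Q = 0 for an adiabatic process, so W = −ΔU = 24500 J.
State after step 1: P = 6.44 kPa, V = 1210 L, T = 161 K.
Step 2 — Isothermal: T stays 161 K; PV = const ⇒ V₂ = 161 L, P₂ = 48.4 kPa.
ΔU = 0 (ideal gas, T constant).
W = nRT ln(V₂/V₁) = 5.82×8.314×161×ln(0.133) = -15700 J.
Q = ΔU + W = -15700 J.
Net over both steps: W = 8760 J, Q = -15700 J, ΔU = -24500 J.

8760 J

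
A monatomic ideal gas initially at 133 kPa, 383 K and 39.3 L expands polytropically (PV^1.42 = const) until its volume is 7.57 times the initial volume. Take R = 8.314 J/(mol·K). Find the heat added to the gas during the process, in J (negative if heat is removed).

2640 J

n = P₁V₁/(RT₁) = 133×39.3/(8.314×383) = 1.64 mol.
Polytropic n=1.42: T₂ = T₁(V₁/V₂)^(n−1) = 383×(0.132)^0.42 = 164 K; P₂ = P₁(V₁/V₂)^n = 7.51 kPa.
W = (P₁V₁−P₂V₂)/(n−1) = (133×39.3−7.51×298)/0.42 = 7130 J.
ΔU = nCvΔT = 1.64×12.5×(164−383) = -4490 J.
Q = ΔU + W = 2640 J.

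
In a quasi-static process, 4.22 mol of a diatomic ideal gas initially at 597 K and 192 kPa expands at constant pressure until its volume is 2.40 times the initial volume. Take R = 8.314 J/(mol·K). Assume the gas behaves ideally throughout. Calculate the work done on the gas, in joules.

-29300 J

V₁ = nRT₁/P₁ = 4.22×8.314×597/192 = 109 L.
Isobaric: P stays 192 kPa; V/T = const ⇒ T₂ = 1430 K, V₂ = 262 L.
W = PΔV = 192×(262−109) kPa·L = 29300 J.
Work done on the gas = −W_by = -29300 J.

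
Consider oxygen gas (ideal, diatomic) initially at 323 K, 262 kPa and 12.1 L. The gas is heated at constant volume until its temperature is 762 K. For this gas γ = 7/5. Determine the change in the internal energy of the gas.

10800 J

n = P₁V₁/(RT₁) = 262×12.1/(8.314×323) = 1.18 mol.
Isochoric: V stays 12.1 L; P/T = const ⇒ T₂ = 762 K, P₂ = 618 kPa.
For an ideal gas ΔU = nCvΔT with Cv = (5/2)R = 20.8 J/(mol·K).
ΔU = 1.18×20.8×(762−323) = 10800 J.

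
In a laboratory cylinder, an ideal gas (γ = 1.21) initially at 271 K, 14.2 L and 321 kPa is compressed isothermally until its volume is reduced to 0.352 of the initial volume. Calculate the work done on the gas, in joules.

4760 J

n = P₁V₁/(RT₁) = 321×14.2/(8.314×271) = 2.02 mol.
Isothermal: T stays 271 K; PV = const ⇒ V₂ = 5.00 L, P₂ = 912 kPa.
W = nRT ln(V₂/V₁) = 2.02×8.314×271×ln(0.352) = -4760 J.
Work done on the gas = −W_by = 4760 J.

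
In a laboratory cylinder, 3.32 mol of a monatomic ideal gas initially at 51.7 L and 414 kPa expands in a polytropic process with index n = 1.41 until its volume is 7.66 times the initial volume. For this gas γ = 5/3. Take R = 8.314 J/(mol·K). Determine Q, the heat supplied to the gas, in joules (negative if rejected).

11400 J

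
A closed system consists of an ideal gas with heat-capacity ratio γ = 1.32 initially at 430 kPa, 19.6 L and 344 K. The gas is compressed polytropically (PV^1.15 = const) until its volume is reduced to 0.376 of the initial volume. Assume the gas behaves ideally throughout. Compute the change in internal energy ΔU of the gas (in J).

n = P₁V₁/(RT₁) = 430×19.6/(8.314×344) = 2.95 mol.
Polytropic n=1.15: T₂ = T₁(V₁/V₂)^(n−1) = 344×(2.66)^0.15 = 398 K; P₂ = P₁(V₁/V₂)^n = 1320 kPa.
For an ideal gas ΔU = nCvΔT with Cv = R/(γ−1) = 26.0 J/(mol·K).
ΔU = 2.95×26.0×(398−344) = 4160 J.

4160 J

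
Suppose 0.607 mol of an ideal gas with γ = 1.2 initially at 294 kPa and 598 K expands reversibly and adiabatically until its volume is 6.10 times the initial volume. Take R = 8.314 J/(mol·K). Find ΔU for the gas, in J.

-4580 J

V₁ = nRT₁/P₁ = 0.607×8.314×598/294 = 10.3 L.
Adiabatic: TV^(γ−1) = const ⇒ T₂ = 598×(0.164)^0.200 = 417 K; PV^γ = const ⇒ P₂ = 33.6 kPa.
For an ideal gas ΔU = nCvΔT with Cv = R/(γ−1) = 41.6 J/(mol·K).
ΔU = 0.607×41.6×(417−598) = -4580 J.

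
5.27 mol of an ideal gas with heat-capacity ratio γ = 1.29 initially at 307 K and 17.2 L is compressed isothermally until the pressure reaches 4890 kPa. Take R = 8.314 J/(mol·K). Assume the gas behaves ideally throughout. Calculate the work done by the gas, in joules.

-24700 J

P₁ = nRT₁/V₁ = 5.27×8.314×307/17.2 = 782 kPa.
Isothermal: T stays 307 K; PV = const ⇒ V₂ = 2.75 L, P₂ = 4890 kPa.
W = nRT ln(V₂/V₁) = 5.27×8.314×307×ln(0.160) = -24700 J.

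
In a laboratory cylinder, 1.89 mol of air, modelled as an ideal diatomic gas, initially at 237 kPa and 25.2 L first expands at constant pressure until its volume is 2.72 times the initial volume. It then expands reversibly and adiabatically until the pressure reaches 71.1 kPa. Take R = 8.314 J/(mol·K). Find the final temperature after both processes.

T₁ = P₁V₁/(nR) = 237×25.2/(1.89×8.314) = 380 K.
Step 1 — Isobaric: P stays 237 kPa; V/T = const ⇒ T₂ = 1030 K, V₂ = 68.5 L.
W = PΔV = 237×(68.5−25.2) kPa·L = 10300 J.
ΔU = nCvΔT = 1.89×20.8×(1030−380) = 25700 J.
Q = ΔU + W = nCpΔT = 36000 J.
State after step 1: P = 237 kPa, V = 68.5 L, T = 1030 K.
Step 2 — Adiabatic: T₂/T₁ = (P₂/P₁)^((γ−1)/γ) ⇒ T₂ = 1030×(0.300)^0.286 = 733 K; V₂ = 162 L.
ΔU = nCvΔT = 1.89×20.8×(733−1030) = -11800 J.
Q = 0 for an adiabatic process, so W = −ΔU = 11800 J.
Net over both steps: W = 22100 J, Q = 36000 J, ΔU = 13900 J.

733 K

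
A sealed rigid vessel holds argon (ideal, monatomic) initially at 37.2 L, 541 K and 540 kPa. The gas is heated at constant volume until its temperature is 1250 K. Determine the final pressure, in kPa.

Isochoric: V stays 37.2 L; P/T = const ⇒ T₂ = 1250 K, P₂ = 1250 kPa.

1250 kPa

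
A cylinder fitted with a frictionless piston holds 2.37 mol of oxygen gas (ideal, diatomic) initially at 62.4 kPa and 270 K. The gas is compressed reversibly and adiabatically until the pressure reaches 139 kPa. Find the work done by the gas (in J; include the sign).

-3420 J

V₁ = nRT₁/P₁ = 2.37×8.314×270/62.4 = 85.3 L.
Adiabatic: T₂/T₁ = (P₂/P₁)^((γ−1)/γ) ⇒ T₂ = 270×(2.23)^0.286 = 339 K; V₂ = 48.1 L.
ΔU = nCvΔT = 2.37×20.8×(339−270) = 3420 J.
Q = 0 for an adiabatic process, so W = −ΔU = -3420 J.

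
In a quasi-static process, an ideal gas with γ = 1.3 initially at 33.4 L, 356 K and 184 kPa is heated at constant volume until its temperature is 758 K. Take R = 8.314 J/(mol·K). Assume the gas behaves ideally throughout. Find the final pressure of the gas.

392 kPa

Isochoric: V stays 33.4 L; P/T = const ⇒ T₂ = 758 K, P₂ = 392 kPa.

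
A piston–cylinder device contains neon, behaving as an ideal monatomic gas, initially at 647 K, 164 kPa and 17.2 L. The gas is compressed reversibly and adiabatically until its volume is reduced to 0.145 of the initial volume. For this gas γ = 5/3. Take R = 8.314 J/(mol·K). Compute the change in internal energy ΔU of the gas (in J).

n = P₁V₁/(RT₁) = 164×17.2/(8.314×647) = 0.524 mol.
Adiabatic: TV^(γ−1) = const ⇒ T₂ = 647×(6.90)^0.667 = 2340 K; PV^γ = const ⇒ P₂ = 4100 kPa.
For an ideal gas ΔU = nCvΔT with Cv = (3/2)R = 12.5 J/(mol·K).
ΔU = 0.524×12.5×(2340−647) = 11100 J.

11100 J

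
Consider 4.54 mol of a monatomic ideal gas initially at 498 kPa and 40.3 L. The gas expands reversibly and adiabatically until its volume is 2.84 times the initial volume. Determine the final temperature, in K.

265 K

T₁ = P₁V₁/(nR) = 498×40.3/(4.54×8.314) = 532 K.
Adiabatic: TV^(γ−1) = const ⇒ T₂ = 532×(0.352)^0.667 = 265 K; PV^γ = const ⇒ P₂ = 87.4 kPa.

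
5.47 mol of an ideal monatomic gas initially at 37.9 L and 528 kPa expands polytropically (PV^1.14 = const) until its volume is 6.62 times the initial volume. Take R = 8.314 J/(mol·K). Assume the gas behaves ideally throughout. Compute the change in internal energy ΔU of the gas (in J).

-6980 J

T₁ = P₁V₁/(nR) = 528×37.9/(5.47×8.314) = 440 K.
Polytropic n=1.14: T₂ = T₁(V₁/V₂)^(n−1) = 440×(0.151)^0.14 = 338 K; P₂ = P₁(V₁/V₂)^n = 61.2 kPa.
For an ideal gas ΔU = nCvΔT with Cv = (3/2)R = 12.5 J/(mol·K).
ΔU = 5.47×12.5×(338−440) = -6980 J.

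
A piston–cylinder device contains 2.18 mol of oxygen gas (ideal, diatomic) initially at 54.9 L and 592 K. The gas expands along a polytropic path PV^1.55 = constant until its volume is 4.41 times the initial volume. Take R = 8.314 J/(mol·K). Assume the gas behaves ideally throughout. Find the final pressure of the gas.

P₁ = nRT₁/V₁ = 2.18×8.314×592/54.9 = 195 kPa.
Polytropic n=1.55: T₂ = T₁(V₁/V₂)^(n−1) = 592×(0.227)^0.55 = 262 K; P₂ = P₁(V₁/V₂)^n = 19.6 kPa.

19.6 kPa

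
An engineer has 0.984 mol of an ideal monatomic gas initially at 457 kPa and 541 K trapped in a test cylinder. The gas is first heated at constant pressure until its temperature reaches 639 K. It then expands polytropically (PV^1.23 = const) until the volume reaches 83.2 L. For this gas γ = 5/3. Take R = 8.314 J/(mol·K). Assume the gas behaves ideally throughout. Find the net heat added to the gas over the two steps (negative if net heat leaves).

7460 J

V₁ = nRT₁/P₁ = 0.984×8.314×541/457 = 9.68 L.
Step 1 — Isobaric: P stays 457 kPa; V/T = const ⇒ T₂ = 639 K, V₂ = 11.4 L.
W = PΔV = 457×(11.4−9.68) kPa·L = 802 J.
ΔU = nCvΔT = 0.984×12.5×(639−541) = 1200 J.
Q = ΔU + W = nCpΔT = 2000 J.
State after step 1: P = 457 kPa, V = 11.4 L, T = 639 K.
Step 2 — Polytropic n=1.23: T₂ = T₁(V₁/V₂)^(n−1) = 639×(0.137)^0.23 = 405 K; P₂ = P₁(V₁/V₂)^n = 39.8 kPa.
W = (P₁V₁−P₂V₂)/(n−1) = (457×11.4−39.8×83.2)/0.23 = 8330 J.
ΔU = nCvΔT = 0.984×12.5×(405−639) = -2870 J.
Q = ΔU + W = 5460 J.
Net over both steps: W = 9130 J, Q = 7460 J, ΔU = -1670 J.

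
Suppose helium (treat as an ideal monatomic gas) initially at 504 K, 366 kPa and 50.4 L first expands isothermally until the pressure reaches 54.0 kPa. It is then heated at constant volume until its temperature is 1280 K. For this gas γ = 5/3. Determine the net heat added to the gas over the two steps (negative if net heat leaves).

n = P₁V₁/(RT₁) = 366×50.4/(8.314×504) = 4.40 mol.
Step 1 — Isothermal: T stays 504 K; PV = const ⇒ V₂ = 342 L, P₂ = 54.0 kPa.
ΔU = 0 (ideal gas, T constant).
W = nRT ln(V₂/V₁) = 4.40×8.314×504×ln(6.78) = 35300 J.
Q = ΔU + W = 35300 J.
State after step 1: P = 54.0 kPa, V = 342 L, T = 504 K.
Step 2 — Isochoric: V stays 342 L; P/T = const ⇒ T₂ = 1280 K, P₂ = 137 kPa.
W = 0 (no volume change).
ΔU = nCvΔT = 4.40×12.5×(1280−504) = 42600 J.
Q = ΔU = 42600 J.
Net over both steps: W = 35300 J, Q = 77900 J, ΔU = 42600 J.

77900 J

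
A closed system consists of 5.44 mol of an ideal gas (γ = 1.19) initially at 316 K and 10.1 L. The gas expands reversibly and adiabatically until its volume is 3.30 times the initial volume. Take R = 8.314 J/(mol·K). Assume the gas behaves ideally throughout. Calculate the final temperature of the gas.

P₁ = nRT₁/V₁ = 5.44×8.314×316/10.1 = 1420 kPa.
Adiabatic: TV^(γ−1) = const ⇒ T₂ = 316×(0.303)^0.190 = 252 K; PV^γ = const ⇒ P₂ = 342 kPa.

252 K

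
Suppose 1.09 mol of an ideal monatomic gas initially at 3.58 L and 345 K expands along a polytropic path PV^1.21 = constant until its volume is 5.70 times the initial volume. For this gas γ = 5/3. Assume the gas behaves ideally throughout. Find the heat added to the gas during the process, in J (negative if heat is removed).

P₁ = nRT₁/V₁ = 1.09×8.314×345/3.58 = 873 kPa.
Polytropic n=1.21: T₂ = T₁(V₁/V₂)^(n−1) = 345×(0.175)^0.21 = 239 K; P₂ = P₁(V₁/V₂)^n = 106 kPa.
W = (P₁V₁−P₂V₂)/(n−1) = (873×3.58−106×20.4)/0.21 = 4560 J.
ΔU = nCvΔT = 1.09×12.5×(239−345) = -1440 J.
Q = ΔU + W = 3120 J.

3120 J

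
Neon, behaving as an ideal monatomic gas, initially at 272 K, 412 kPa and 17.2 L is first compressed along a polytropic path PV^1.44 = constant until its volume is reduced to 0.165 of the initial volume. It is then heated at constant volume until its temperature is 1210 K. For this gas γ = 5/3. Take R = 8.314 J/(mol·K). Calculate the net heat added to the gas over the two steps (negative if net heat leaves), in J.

17200 J

n = P₁V₁/(RT₁) = 412×17.2/(8.314×272) = 3.13 mol.
Step 1 — Polytropic n=1.44: T₂ = T₁(V₁/V₂)^(n−1) = 272×(6.06)^0.44 = 601 K; P₂ = P₁(V₁/V₂)^n = 5520 kPa.
W = (P₁V₁−P₂V₂)/(n−1) = (412×17.2−5520×2.84)/0.44 = -19500 J.
ΔU = nCvΔT = 3.13×12.5×(601−272) = 12900 J.
Q = ΔU + W = -6620 J.
State after step 1: P = 5520 kPa, V = 2.84 L, T = 601 K.
Step 2 — Isochoric: V stays 2.84 L; P/T = const ⇒ T₂ = 1210 K, P₂ = 11100 kPa.
W = 0 (no volume change).
ΔU = nCvΔT = 3.13×12.5×(1210−601) = 23800 J.
Q = ΔU = 23800 J.
Net over both steps: W = -19500 J, Q = 17200 J, ΔU = 36700 J.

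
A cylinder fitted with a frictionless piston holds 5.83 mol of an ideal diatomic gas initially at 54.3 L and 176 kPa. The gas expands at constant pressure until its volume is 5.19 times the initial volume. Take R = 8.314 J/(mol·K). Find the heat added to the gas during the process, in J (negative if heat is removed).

140000 J

T₁ = P₁V₁/(nR) = 176×54.3/(5.83×8.314) = 197 K.
Isobaric: P stays 176 kPa; V/T = const ⇒ T₂ = 1020 K, V₂ = 282 L.
W = PΔV = 176×(282−54.3) kPa·L = 40000 J.
ΔU = nCvΔT = 5.83×20.8×(1020−197) = 100000 J.
Q = ΔU + W = nCpΔT = 140000 J.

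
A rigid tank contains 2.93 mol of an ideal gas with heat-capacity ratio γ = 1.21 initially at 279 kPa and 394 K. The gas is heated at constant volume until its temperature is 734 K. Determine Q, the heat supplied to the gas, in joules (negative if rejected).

39400 J

V₁ = nRT₁/P₁ = 2.93×8.314×394/279 = 34.4 L.
Isochoric: V stays 34.4 L; P/T = const ⇒ T₂ = 734 K, P₂ = 520 kPa.
W = 0 (no volume change).
ΔU = nCvΔT = 2.93×39.6×(734−394) = 39400 J.
Q = ΔU = 39400 J.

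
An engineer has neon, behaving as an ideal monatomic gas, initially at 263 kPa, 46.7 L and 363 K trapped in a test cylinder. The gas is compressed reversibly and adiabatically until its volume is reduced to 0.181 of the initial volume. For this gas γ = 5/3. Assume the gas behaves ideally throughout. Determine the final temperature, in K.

Adiabatic: TV^(γ−1) = const ⇒ T₂ = 363×(5.52)^0.667 = 1130 K; PV^γ = const ⇒ P₂ = 4540 kPa.

1130 K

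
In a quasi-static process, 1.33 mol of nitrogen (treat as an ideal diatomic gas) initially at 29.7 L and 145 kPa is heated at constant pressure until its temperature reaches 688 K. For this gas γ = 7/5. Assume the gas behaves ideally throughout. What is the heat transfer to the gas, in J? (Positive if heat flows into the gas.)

T₁ = P₁V₁/(nR) = 145×29.7/(1.33×8.314) = 389 K.
Isobaric: P stays 145 kPa; V/T = const ⇒ T₂ = 688 K, V₂ = 52.5 L.
W = PΔV = 145×(52.5−29.7) kPa·L = 3300 J.
ΔU = nCvΔT = 1.33×20.8×(688−389) = 8250 J.
Q = ΔU + W = nCpΔT = 11600 J.

11600 J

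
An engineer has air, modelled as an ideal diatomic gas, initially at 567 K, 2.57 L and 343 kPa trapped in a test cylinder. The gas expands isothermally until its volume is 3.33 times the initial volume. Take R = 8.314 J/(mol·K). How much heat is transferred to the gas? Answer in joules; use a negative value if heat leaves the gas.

n = P₁V₁/(RT₁) = 343×2.57/(8.314×567) = 0.187 mol.
Isothermal: T stays 567 K; PV = const ⇒ V₂ = 8.56 L, P₂ = 103 kPa.
ΔU = 0 (ideal gas, T constant).
W = nRT ln(V₂/V₁) = 0.187×8.314×567×ln(3.33) = 1060 J.
Q = ΔU + W = 1060 J.

1060 J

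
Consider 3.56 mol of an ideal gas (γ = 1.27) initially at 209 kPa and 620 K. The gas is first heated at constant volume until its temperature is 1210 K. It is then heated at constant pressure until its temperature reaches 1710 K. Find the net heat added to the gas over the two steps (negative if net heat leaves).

134000 J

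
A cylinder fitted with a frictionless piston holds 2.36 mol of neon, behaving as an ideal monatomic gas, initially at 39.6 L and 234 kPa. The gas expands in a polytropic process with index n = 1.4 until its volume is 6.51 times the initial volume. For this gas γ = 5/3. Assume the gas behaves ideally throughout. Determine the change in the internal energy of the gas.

T₁ = P₁V₁/(nR) = 234×39.6/(2.36×8.314) = 472 K.
Polytropic n=1.4: T₂ = T₁(V₁/V₂)^(n−1) = 472×(0.154)^0.40 = 223 K; P₂ = P₁(V₁/V₂)^n = 17.0 kPa.
For an ideal gas ΔU = nCvΔT with Cv = (3/2)R = 12.5 J/(mol·K).
ΔU = 2.36×12.5×(223−472) = -7330 J.

-7330 J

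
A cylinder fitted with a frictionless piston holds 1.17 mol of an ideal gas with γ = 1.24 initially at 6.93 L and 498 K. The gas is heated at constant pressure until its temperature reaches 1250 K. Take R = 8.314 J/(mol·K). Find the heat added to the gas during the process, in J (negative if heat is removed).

P₁ = nRT₁/V₁ = 1.17×8.314×498/6.93 = 699 kPa.
Isobaric: P stays 699 kPa; V/T = const ⇒ T₂ = 1250 K, V₂ = 17.4 L.
W = PΔV = 699×(17.4−6.93) kPa·L = 7310 J.
ΔU = nCvΔT = 1.17×34.6×(1250−498) = 30500 J.
Q = ΔU + W = nCpΔT = 37800 J.

37800 J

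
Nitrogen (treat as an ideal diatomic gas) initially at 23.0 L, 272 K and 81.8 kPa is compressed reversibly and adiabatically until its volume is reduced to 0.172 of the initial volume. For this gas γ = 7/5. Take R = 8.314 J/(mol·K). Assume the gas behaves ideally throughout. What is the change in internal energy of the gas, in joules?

4810 J

n = P₁V₁/(RT₁) = 81.8×23.0/(8.314×272) = 0.832 mol.
Adiabatic: TV^(γ−1) = const ⇒ T₂ = 272×(5.81)^0.400 = 550 K; PV^γ = const ⇒ P₂ = 962 kPa.
For an ideal gas ΔU = nCvΔT with Cv = (5/2)R = 20.8 J/(mol·K).
ΔU = 0.832×20.8×(550−272) = 4810 J.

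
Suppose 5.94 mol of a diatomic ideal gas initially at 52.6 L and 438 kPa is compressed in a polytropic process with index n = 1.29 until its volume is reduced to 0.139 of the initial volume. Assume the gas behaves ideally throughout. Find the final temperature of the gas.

T₁ = P₁V₁/(nR) = 438×52.6/(5.94×8.314) = 467 K.
Polytropic n=1.29: T₂ = T₁(V₁/V₂)^(n−1) = 467×(7.19)^0.29 = 827 K; P₂ = P₁(V₁/V₂)^n = 5580 kPa.

827 K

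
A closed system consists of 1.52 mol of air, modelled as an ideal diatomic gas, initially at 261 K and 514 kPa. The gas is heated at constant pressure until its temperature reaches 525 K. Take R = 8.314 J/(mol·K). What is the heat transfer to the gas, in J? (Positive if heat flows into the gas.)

V₁ = nRT₁/P₁ = 1.52×8.314×261/514 = 6.42 L.
Isobaric: P stays 514 kPa; V/T = const ⇒ T₂ = 525 K, V₂ = 12.9 L.
W = PΔV = 514×(12.9−6.42) kPa·L = 3340 J.
ΔU = nCvΔT = 1.52×20.8×(525−261) = 8340 J.
Q = ΔU + W = nCpΔT = 11700 J.

11700 J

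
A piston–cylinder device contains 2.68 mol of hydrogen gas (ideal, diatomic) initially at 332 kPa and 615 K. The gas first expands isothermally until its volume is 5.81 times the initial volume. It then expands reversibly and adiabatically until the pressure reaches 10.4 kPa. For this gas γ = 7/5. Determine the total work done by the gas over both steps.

V₁ = nRT₁/P₁ = 2.68×8.314×615/332 = 41.3 L.
Step 1 — Isothermal: T stays 615 K; PV = const ⇒ V₂ = 240 L, P₂ = 57.1 kPa.
ΔU = 0 (ideal gas, T constant).
W = nRT ln(V₂/V₁) = 2.68×8.314×615×ln(5.81) = 24100 J.
Q = ΔU + W = 24100 J.
State after step 1: P = 57.1 kPa, V = 240 L, T = 615 K.
Step 2 — Adiabatic: T₂/T₁ = (P₂/P₁)^((γ−1)/γ) ⇒ T₂ = 615×(0.182)^0.286 = 378 K; V₂ = 810 L.
ΔU = nCvΔT = 2.68×20.8×(378−615) = -13200 J.
Q = 0 for an adiabatic process, so W = −ΔU = 13200 J.
Net over both steps: W = 37300 J, Q = 24100 J, ΔU = -13200 J.

37300 J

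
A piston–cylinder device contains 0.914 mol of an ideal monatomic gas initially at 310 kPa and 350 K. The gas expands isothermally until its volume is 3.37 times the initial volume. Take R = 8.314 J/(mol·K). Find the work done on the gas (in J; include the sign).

-3230 J

V₁ = nRT₁/P₁ = 0.914×8.314×350/310 = 8.58 L.
Isothermal: T stays 350 K; PV = const ⇒ V₂ = 28.9 L, P₂ = 92.0 kPa.
W = nRT ln(V₂/V₁) = 0.914×8.314×350×ln(3.37) = 3230 J.
Work done on the gas = −W_by = -3230 J.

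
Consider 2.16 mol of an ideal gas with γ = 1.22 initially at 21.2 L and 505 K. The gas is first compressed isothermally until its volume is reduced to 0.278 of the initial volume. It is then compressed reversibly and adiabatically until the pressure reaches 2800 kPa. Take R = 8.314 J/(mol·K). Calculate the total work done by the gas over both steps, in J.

-16300 J

P₁ = nRT₁/V₁ = 2.16×8.314×505/21.2 = 428 kPa.
Step 1 — Isothermal: T stays 505 K; PV = const ⇒ V₂ = 5.89 L, P₂ = 1540 kPa.
ΔU = 0 (ideal gas, T constant).
W = nRT ln(V₂/V₁) = 2.16×8.314×505×ln(0.278) = -11600 J.
Q = ΔU + W = -11600 J.
State after step 1: P = 1540 kPa, V = 5.89 L, T = 505 K.
Step 2 — Adiabatic: T₂/T₁ = (P₂/P₁)^((γ−1)/γ) ⇒ T₂ = 505×(1.82)^0.180 = 563 K; V₂ = 3.61 L.
ΔU = nCvΔT = 2.16×37.8×(563−505) = 4700 J.
Q = 0 for an adiabatic process, so W = −ΔU = -4700 J.
Net over both steps: W = -16300 J, Q = -11600 J, ΔU = 4700 J.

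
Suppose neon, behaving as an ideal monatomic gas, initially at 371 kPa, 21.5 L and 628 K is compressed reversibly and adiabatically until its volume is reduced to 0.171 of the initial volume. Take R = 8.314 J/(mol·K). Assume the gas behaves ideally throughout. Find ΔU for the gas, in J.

26900 J

n = P₁V₁/(RT₁) = 371×21.5/(8.314×628) = 1.53 mol.
Adiabatic: TV^(γ−1) = const ⇒ T₂ = 628×(5.85)^0.667 = 2040 K; PV^γ = const ⇒ P₂ = 7040 kPa.
For an ideal gas ΔU = nCvΔT with Cv = (3/2)R = 12.5 J/(mol·K).
ΔU = 1.53×12.5×(2040−628) = 26900 J.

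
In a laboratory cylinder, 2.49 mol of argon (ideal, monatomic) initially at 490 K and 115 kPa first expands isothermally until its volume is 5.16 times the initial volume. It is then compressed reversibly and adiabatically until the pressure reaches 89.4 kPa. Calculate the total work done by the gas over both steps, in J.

5340 J

V₁ = nRT₁/P₁ = 2.49×8.314×490/115 = 88.2 L.
Step 1 — Isothermal: T stays 490 K; PV = const ⇒ V₂ = 455 L, P₂ = 22.3 kPa.
ΔU = 0 (ideal gas, T constant).
W = nRT ln(V₂/V₁) = 2.49×8.314×490×ln(5.16) = 16600 J.
Q = ΔU + W = 16600 J.
State after step 1: P = 22.3 kPa, V = 455 L, T = 490 K.
Step 2 — Adiabatic: T₂/T₁ = (P₂/P₁)^((γ−1)/γ) ⇒ T₂ = 490×(4.01)^0.400 = 854 K; V₂ = 198 L.
ΔU = nCvΔT = 2.49×12.5×(854−490) = 11300 J.
Q = 0 for an adiabatic process, so W = −ΔU = -11300 J.
Net over both steps: W = 5340 J, Q = 16600 J, ΔU = 11300 J.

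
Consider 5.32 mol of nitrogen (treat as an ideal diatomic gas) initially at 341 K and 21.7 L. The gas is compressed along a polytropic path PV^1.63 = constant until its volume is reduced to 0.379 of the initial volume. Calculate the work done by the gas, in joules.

P₁ = nRT₁/V₁ = 5.32×8.314×341/21.7 = 695 kPa.
Polytropic n=1.63: T₂ = T₁(V₁/V₂)^(n−1) = 341×(2.64)^0.63 = 628 K; P₂ = P₁(V₁/V₂)^n = 3380 kPa.
W = (P₁V₁−P₂V₂)/(n−1) = (695×21.7−3380×8.22)/0.63 = -20200 J.

-20200 J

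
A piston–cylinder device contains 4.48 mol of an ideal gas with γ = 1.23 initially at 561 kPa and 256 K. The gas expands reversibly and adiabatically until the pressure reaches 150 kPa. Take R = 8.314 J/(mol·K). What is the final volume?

V₁ = nRT₁/P₁ = 4.48×8.314×256/561 = 17.0 L.
Adiabatic: T₂/T₁ = (P₂/P₁)^((γ−1)/γ) ⇒ T₂ = 256×(0.267)^0.187 = 200 K; V₂ = 49.7 L.

49.7 L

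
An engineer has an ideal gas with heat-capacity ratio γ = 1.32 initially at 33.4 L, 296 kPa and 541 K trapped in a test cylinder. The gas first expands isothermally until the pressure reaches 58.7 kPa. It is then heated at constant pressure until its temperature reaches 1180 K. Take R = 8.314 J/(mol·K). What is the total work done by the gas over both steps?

27700 J

n = P₁V₁/(RT₁) = 296×33.4/(8.314×541) = 2.20 mol.
Step 1 — Isothermal: T stays 541 K; PV = const ⇒ V₂ = 168 L, P₂ = 58.7 kPa.
ΔU = 0 (ideal gas, T constant).
W = nRT ln(V₂/V₁) = 2.20×8.314×541×ln(5.04) = 16000 J.
Q = ΔU + W = 16000 J.
State after step 1: P = 58.7 kPa, V = 168 L, T = 541 K.
Step 2 — Isobaric: P stays 58.7 kPa; V/T = const ⇒ T₂ = 1180 K, V₂ = 367 L.
W = PΔV = 58.7×(367−168) kPa·L = 11700 J.
ΔU = nCvΔT = 2.20×26.0×(1180−541) = 36500 J.
Q = ΔU + W = nCpΔT = 48200 J.
Net over both steps: W = 27700 J, Q = 64200 J, ΔU = 36500 J.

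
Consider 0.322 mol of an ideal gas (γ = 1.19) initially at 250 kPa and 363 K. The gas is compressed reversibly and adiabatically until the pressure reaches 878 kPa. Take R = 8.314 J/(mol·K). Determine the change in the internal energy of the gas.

V₁ = nRT₁/P₁ = 0.322×8.314×363/250 = 3.89 L.
Adiabatic: T₂/T₁ = (P₂/P₁)^((γ−1)/γ) ⇒ T₂ = 363×(3.51)^0.160 = 444 K; V₂ = 1.35 L.
For an ideal gas ΔU = nCvΔT with Cv = R/(γ−1) = 43.8 J/(mol·K).
ΔU = 0.322×43.8×(444−363) = 1140 J.

1140 J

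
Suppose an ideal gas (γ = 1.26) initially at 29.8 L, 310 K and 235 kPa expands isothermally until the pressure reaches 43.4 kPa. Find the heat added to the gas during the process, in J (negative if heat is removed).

11800 J

n = P₁V₁/(RT₁) = 235×29.8/(8.314×310) = 2.72 mol.
Isothermal: T stays 310 K; PV = const ⇒ V₂ = 161 L, P₂ = 43.4 kPa.
ΔU = 0 (ideal gas, T constant).
W = nRT ln(V₂/V₁) = 2.72×8.314×310×ln(5.41) = 11800 J.
Q = ΔU + W = 11800 J.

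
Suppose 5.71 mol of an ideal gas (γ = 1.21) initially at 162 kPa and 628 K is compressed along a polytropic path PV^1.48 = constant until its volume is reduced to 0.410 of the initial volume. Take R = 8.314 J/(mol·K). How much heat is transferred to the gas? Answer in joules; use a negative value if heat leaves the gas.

42700 J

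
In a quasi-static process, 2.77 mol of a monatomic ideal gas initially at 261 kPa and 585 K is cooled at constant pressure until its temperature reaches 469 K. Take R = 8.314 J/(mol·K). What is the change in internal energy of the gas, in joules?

V₁ = nRT₁/P₁ = 2.77×8.314×585/261 = 51.6 L.
Isobaric: P stays 261 kPa; V/T = const ⇒ T₂ = 469 K, V₂ = 41.4 L.
For an ideal gas ΔU = nCvΔT with Cv = (3/2)R = 12.5 J/(mol·K).
ΔU = 2.77×12.5×(469−585) = -4010 J.

-4010 J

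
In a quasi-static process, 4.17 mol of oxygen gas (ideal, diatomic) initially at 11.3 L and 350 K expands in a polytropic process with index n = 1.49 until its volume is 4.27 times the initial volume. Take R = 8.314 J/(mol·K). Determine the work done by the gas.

P₁ = nRT₁/V₁ = 4.17×8.314×350/11.3 = 1070 kPa.
Polytropic n=1.49: T₂ = T₁(V₁/V₂)^(n−1) = 350×(0.234)^0.49 = 172 K; P₂ = P₁(V₁/V₂)^n = 123 kPa.
W = (P₁V₁−P₂V₂)/(n−1) = (1070×11.3−123×48.3)/0.49 = 12600 J.

12600 J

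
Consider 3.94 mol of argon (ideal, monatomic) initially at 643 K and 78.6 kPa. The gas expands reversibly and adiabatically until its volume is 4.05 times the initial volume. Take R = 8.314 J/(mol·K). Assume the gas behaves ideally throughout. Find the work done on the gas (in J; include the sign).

V₁ = nRT₁/P₁ = 3.94×8.314×643/78.6 = 268 L.
Adiabatic: TV^(γ−1) = const ⇒ T₂ = 643×(0.247)^0.667 = 253 K; PV^γ = const ⇒ P₂ = 7.64 kPa.
ΔU = nCvΔT = 3.94×12.5×(253−643) = -19200 J.
Q = 0 for an adiabatic process, so W = −ΔU = 19200 J.
Work done on the gas = −W_by = -19200 J.

-19200 J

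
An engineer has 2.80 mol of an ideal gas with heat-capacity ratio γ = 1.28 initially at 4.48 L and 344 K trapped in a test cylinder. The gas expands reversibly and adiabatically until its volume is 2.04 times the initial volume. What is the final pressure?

718 kPa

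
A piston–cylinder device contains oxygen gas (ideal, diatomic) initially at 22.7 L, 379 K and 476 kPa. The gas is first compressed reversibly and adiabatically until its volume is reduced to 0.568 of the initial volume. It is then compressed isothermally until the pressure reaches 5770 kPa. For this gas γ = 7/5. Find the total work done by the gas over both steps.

n = P₁V₁/(RT₁) = 476×22.7/(8.314×379) = 3.43 mol.
Step 1 — Adiabatic: TV^(γ−1) = const ⇒ T₂ = 379×(1.76)^0.400 = 475 K; PV^γ = const ⇒ P₂ = 1050 kPa.
ΔU = nCvΔT = 3.43×20.8×(475−379) = 6860 J.
Q = 0 for an adiabatic process, so W = −ΔU = -6860 J.
State after step 1: P = 1050 kPa, V = 12.9 L, T = 475 K.
Step 2 — Isothermal: T stays 475 K; PV = const ⇒ V₂ = 2.35 L, P₂ = 5770 kPa.
ΔU = 0 (ideal gas, T constant).
W = nRT ln(V₂/V₁) = 3.43×8.314×475×ln(0.182) = -23100 J.
Q = ΔU + W = -23100 J.
Net over both steps: W = -29900 J, Q = -23100 J, ΔU = 6860 J.

-29900 J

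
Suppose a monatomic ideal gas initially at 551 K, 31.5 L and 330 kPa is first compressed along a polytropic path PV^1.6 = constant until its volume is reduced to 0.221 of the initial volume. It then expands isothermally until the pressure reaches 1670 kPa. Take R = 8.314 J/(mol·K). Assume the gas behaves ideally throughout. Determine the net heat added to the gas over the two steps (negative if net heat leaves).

17900 J

n = P₁V₁/(RT₁) = 330×31.5/(8.314×551) = 2.27 mol.
Step 1 — Polytropic n=1.6: T₂ = T₁(V₁/V₂)^(n−1) = 551×(4.52)^0.60 = 1360 K; P₂ = P₁(V₁/V₂)^n = 3690 kPa.
W = (P₁V₁−P₂V₂)/(n−1) = (330×31.5−3690×6.96)/0.60 = -25500 J.
ΔU = nCvΔT = 2.27×12.5×(1360−551) = 23000 J.
Q = ΔU + W = -2550 J.
State after step 1: P = 3690 kPa, V = 6.96 L, T = 1360 K.
Step 2 — Isothermal: T stays 1360 K; PV = const ⇒ V₂ = 15.4 L, P₂ = 1670 kPa.
ΔU = 0 (ideal gas, T constant).
W = nRT ln(V₂/V₁) = 2.27×8.314×1360×ln(2.21) = 20400 J.
Q = ΔU + W = 20400 J.
Net over both steps: W = -5120 J, Q = 17900 J, ΔU = 23000 J.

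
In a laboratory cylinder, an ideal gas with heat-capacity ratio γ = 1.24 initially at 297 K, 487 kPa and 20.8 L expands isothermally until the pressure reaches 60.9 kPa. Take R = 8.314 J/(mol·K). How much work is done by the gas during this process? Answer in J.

n = P₁V₁/(RT₁) = 487×20.8/(8.314×297) = 4.10 mol.
Isothermal: T stays 297 K; PV = const ⇒ V₂ = 166 L, P₂ = 60.9 kPa.
W = nRT ln(V₂/V₁) = 4.10×8.314×297×ln(8.00) = 21100 J.

21100 J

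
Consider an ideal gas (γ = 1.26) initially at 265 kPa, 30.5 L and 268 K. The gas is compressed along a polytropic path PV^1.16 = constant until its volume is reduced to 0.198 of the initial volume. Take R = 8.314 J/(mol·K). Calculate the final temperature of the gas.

Polytropic n=1.16: T₂ = T₁(V₁/V₂)^(n−1) = 268×(5.05)^0.16 = 347 K; P₂ = P₁(V₁/V₂)^n = 1730 kPa.

347 K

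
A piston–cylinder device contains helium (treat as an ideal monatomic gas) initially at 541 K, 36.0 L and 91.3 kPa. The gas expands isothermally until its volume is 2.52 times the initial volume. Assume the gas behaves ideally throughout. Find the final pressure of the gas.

36.2 kPa

Isothermal: T stays 541 K; PV = const ⇒ V₂ = 90.7 L, P₂ = 36.2 kPa.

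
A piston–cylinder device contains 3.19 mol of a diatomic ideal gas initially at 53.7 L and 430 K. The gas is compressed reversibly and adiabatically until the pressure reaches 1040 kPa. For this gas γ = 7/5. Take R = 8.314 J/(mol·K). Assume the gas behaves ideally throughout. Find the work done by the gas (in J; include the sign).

P₁ = nRT₁/V₁ = 3.19×8.314×430/53.7 = 212 kPa.
Adiabatic: T₂/T₁ = (P₂/P₁)^((γ−1)/γ) ⇒ T₂ = 430×(4.90)^0.286 = 677 K; V₂ = 17.3 L.
ΔU = nCvΔT = 3.19×20.8×(677−430) = 16400 J.
Q = 0 for an adiabatic process, so W = −ΔU = -16400 J.

-16400 J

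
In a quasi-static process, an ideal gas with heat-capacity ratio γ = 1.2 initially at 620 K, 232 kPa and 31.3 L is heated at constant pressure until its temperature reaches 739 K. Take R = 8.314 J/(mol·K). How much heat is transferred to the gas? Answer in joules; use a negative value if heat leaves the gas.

n = P₁V₁/(RT₁) = 232×31.3/(8.314×620) = 1.41 mol.
Isobaric: P stays 232 kPa; V/T = const ⇒ T₂ = 739 K, V₂ = 37.3 L.
W = PΔV = 232×(37.3−31.3) kPa·L = 1390 J.
ΔU = nCvΔT = 1.41×41.6×(739−620) = 6970 J.
Q = ΔU + W = nCpΔT = 8360 J.

8360 J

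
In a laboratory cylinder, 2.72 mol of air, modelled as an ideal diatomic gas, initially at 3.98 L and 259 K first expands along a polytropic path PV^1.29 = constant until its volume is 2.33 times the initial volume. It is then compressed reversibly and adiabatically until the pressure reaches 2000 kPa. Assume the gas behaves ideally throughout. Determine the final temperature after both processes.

P₁ = nRT₁/V₁ = 2.72×8.314×259/3.98 = 1470 kPa.
Step 1 — Polytropic n=1.29: T₂ = T₁(V₁/V₂)^(n−1) = 259×(0.429)^0.29 = 203 K; P₂ = P₁(V₁/V₂)^n = 494 kPa.
W = (P₁V₁−P₂V₂)/(n−1) = (1470×3.98−494×9.27)/0.29 = 4390 J.
ΔU = nCvΔT = 2.72×20.8×(203−259) = -3190 J.
Q = ΔU + W = 1210 J.
State after step 1: P = 494 kPa, V = 9.27 L, T = 203 K.
Step 2 — Adiabatic: T₂/T₁ = (P₂/P₁)^((γ−1)/γ) ⇒ T₂ = 203×(4.05)^0.286 = 302 K; V₂ = 3.42 L.
ΔU = nCvΔT = 2.72×20.8×(302−203) = 5630 J.
Q = 0 for an adiabatic process, so W = −ΔU = -5630 J.
Net over both steps: W = -1230 J, Q = 1210 J, ΔU = 2440 J.

302 K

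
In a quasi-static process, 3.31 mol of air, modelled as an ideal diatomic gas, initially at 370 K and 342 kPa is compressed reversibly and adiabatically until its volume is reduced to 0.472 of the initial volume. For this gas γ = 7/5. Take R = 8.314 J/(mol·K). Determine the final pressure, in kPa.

V₁ = nRT₁/P₁ = 3.31×8.314×370/342 = 29.8 L.
Adiabatic: TV^(γ−1) = const ⇒ T₂ = 370×(2.12)^0.400 = 500 K; PV^γ = const ⇒ P₂ = 978 kPa.

978 kPa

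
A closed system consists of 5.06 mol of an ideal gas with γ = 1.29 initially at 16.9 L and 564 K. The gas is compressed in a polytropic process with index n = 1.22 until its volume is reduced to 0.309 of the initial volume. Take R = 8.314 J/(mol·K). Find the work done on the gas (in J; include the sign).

P₁ = nRT₁/V₁ = 5.06×8.314×564/16.9 = 1400 kPa.
Polytropic n=1.22: T₂ = T₁(V₁/V₂)^(n−1) = 564×(3.24)^0.22 = 730 K; P₂ = P₁(V₁/V₂)^n = 5880 kPa.
W = (P₁V₁−P₂V₂)/(n−1) = (1400×16.9−5880×5.22)/0.22 = -31800 J.
Work done on the gas = −W_by = 31800 J.

31800 J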